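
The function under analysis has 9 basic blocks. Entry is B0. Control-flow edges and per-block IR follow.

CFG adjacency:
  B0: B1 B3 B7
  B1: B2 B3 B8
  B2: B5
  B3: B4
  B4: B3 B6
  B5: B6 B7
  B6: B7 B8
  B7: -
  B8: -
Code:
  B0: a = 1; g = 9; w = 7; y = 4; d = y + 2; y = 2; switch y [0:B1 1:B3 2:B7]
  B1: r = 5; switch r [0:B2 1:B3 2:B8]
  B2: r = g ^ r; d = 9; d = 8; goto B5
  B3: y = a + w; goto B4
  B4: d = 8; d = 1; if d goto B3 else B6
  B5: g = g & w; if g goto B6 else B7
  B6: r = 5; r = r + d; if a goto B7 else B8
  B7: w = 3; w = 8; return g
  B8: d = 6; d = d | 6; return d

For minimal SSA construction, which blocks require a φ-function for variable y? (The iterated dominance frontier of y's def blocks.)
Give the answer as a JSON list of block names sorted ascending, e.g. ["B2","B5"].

idom tree: B1←B0 B2←B1 B3←B0 B4←B3 B5←B2 B6←B0 B7←B0 B8←B0
Join-block Dom:
  B3: preds {B0,B1,B4}: {B0} ∩ {B0,B1} ∩ {B0,B3,B4} = {B0}; idom=B0
  B6: preds {B4,B5}: {B0,B3,B4} ∩ {B0,B1,B2,B5} = {B0}; idom=B0
  B7: preds {B0,B5,B6}: {B0} ∩ {B0,B1,B2,B5} ∩ {B0,B6} = {B0}; idom=B0
  B8: preds {B1,B6}: {B0,B1} ∩ {B0,B6} = {B0}; idom=B0

DF walk-up:
  B3←B0: walk · to B0
  B3←B1: walk B1 to B0
  B3←B4: walk B4→B3 to B0
  B6←B4: walk B4→B3 to B0
  B6←B5: walk B5→B2→B1 to B0
  B7←B0: walk · to B0
  B7←B5: walk B5→B2→B1 to B0
  B7←B6: walk B6 to B0
  B8←B1: walk B1 to B0
  B8←B6: walk B6 to B0
  B0 → ∅
  B1 → {B3,B6,B7,B8}
  B2 → {B6,B7}
  B3 → {B3,B6}
  B4 → {B3,B6}
  B5 → {B6,B7}
  B6 → {B7,B8}
  B7 → ∅
  B8 → ∅

φ for y: defs {B0,B3}
  DF⁺ = {B3,B6,B7,B8}

Answer: ["B3", "B6", "B7", "B8"]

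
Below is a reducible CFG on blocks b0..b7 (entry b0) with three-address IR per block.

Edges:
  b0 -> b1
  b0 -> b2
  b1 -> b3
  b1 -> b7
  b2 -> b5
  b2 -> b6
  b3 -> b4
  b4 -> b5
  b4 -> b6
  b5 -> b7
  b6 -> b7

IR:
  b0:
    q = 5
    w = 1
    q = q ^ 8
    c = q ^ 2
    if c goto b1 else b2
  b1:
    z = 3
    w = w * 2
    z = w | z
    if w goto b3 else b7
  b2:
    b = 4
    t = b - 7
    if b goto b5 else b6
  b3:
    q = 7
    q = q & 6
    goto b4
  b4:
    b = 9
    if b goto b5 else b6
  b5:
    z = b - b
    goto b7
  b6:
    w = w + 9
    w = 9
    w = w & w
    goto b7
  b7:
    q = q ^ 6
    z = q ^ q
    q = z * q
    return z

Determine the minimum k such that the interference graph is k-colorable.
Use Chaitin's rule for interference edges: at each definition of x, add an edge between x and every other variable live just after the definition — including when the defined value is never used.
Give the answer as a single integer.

def/use:
  b0 def {c,q,w} use ∅
  b1 def {w,z} use {w}
  b2 def {b,t} use ∅
  b3 def {q} use ∅
  b4 def {b} use ∅
  b5 def {z} use {b}
  b6 def {w} use {w}
  b7 def {q,z} use {q}

Liveness:
  live b0: ∅→{q,w}
  live b1: {q,w}→{q,w}
  live b2: {q,w}→{b,q,w}
  live b3: {w}→{q,w}
  live b4: {q,w}→{b,q,w}
  live b5: {b,q}→{q}
  live b6: {q,w}→{q}
  live b7: {q}→∅

Conflict graph:
  b — {q,t,w}
  c — {q,w}
  q — {b,c,t,w,z}
  t — {b,q,w}
  w — {b,c,q,t,z}
  z — {q,w}

Chromatic number:
  {b,q,t,w} pairwise interfere (4-clique) ⇒ χ ≥ 4
  assign b→R2 c→R2 q→R0 t→R3 w→R1 z→R2 — no edge inside a register ⇒ χ ≤ 4
  χ = 4

Answer: 4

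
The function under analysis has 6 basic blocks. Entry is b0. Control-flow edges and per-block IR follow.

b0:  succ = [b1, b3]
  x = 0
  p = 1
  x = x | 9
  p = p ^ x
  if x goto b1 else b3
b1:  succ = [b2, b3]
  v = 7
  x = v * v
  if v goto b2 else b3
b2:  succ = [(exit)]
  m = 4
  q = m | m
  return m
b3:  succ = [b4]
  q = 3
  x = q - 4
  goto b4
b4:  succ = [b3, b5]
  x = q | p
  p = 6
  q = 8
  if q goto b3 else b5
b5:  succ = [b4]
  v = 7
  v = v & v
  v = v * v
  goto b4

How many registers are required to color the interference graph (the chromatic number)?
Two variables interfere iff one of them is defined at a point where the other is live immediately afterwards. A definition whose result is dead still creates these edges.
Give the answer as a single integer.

def/use:
  b0: def={p,x} ue=∅
  b1: def={v,x} ue=∅
  b2: def={m,q} ue=∅
  b3: def={q,x} ue=∅
  b4: def={p,q,x} ue={p,q}
  b5: def={v} ue=∅

Backward fixpoint:
  b0: in=∅ out={p}
  b1: in={p} out={p}
  b2: in=∅ out=∅
  b3: in={p} out={p,q}
  b4: in={p,q} out={p,q}
  b5: in={p,q} out={p,q}

Conflict graph:
  m↔{q}
  p↔{q,v,x}
  q↔{m,p,v,x}
  v↔{p,q,x}
  x↔{p,q,v}

Chromatic number:
  lower bound: {p,q,v,x} mutually conflict ⇒ χ ≥ 4
  assign m→c1 p→c1 q→c0 v→c2 x→c3 — no edge inside a register ⇒ χ ≤ 4
  χ = 4

Answer: 4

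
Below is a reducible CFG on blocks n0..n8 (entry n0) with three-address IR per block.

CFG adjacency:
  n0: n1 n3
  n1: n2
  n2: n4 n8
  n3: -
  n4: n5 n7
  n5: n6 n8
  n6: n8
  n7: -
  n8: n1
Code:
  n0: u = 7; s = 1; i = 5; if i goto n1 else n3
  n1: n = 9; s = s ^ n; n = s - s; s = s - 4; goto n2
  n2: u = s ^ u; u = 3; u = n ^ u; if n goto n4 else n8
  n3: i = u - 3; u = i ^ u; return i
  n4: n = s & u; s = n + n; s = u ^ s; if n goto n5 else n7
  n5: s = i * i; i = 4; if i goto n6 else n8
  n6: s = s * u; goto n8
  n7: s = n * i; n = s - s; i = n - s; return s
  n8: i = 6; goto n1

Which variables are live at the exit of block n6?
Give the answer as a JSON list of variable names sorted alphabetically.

Block summaries:
  n0: {i,s,u} / ∅
  n1: {n,s} / {s}
  n2: {u} / {n,s,u}
  n3: {i,u} / {u}
  n4: {n,s} / {s,u}
  n5: {i,s} / {i}
  n6: {s} / {s,u}
  n7: {i,n,s} / {i,n}
  n8: {i} / ∅

Liveness:
  n0 li=∅ lo={i,s,u}
  n1 li={i,s,u} lo={i,n,s,u}
  n2 li={i,n,s,u} lo={i,s,u}
  n3 li={u} lo=∅
  n4 li={i,s,u} lo={i,n,u}
  n5 li={i,u} lo={s,u}
  n6 li={s,u} lo={s,u}
  n7 li={i,n} lo=∅
  n8 li={s,u} lo={i,s,u}

live-out(n6) = ["s", "u"]

Answer: ["s", "u"]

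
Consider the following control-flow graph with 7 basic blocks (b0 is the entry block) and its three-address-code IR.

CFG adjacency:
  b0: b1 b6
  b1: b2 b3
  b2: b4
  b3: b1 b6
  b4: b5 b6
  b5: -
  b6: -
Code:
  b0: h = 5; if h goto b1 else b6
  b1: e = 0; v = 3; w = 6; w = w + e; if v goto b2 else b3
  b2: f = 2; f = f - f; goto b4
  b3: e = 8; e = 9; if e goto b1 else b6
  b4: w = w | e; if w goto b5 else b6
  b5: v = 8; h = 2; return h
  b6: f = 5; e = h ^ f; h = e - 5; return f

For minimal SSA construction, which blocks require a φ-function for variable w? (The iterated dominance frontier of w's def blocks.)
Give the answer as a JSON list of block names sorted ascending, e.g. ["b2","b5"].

Answer: ["b1", "b6"]

Derivation:
idom tree: b1←b0 b2←b1 b3←b1 b4←b2 b5←b4 b6←b0
Dom at joins:
  b1: preds {b0,b3}: {b0} ∩ {b0,b1,b3} = {b0}; idom=b0
  b6: preds {b0,b3,b4}: {b0} ∩ {b0,b1,b3} ∩ {b0,b1,b2,b4} = {b0}; idom=b0

DF walk-up:
  b1←b0: walk · to b0
  b1←b3: walk b3→b1 to b0
  b6←b0: walk · to b0
  b6←b3: walk b3→b1 to b0
  b6←b4: walk b4→b2→b1 to b0
  b0 → ∅
  b1 → {b1,b6}
  b2 → {b6}
  b3 → {b1,b6}
  b4 → {b6}
  b5 → ∅
  b6 → ∅

φ for w: defs {b1,b4}
  DF⁺ = {b1,b6}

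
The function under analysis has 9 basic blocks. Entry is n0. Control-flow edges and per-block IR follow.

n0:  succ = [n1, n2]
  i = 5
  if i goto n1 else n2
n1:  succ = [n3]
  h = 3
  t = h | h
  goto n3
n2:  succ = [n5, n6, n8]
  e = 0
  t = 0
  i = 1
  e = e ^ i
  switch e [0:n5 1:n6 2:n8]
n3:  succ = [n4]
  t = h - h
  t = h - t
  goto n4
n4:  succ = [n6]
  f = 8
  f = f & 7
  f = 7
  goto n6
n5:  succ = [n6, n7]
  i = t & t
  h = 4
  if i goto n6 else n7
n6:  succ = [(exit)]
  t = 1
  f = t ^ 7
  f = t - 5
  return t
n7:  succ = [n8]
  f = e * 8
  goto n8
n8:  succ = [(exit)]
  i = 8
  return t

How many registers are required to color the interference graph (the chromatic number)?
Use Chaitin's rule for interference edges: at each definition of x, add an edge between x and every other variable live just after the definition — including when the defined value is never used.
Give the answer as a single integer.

Per-block:
  n0 def {i} use ∅
  n1 def {h,t} use ∅
  n2 def {e,i,t} use ∅
  n3 def {t} use {h}
  n4 def {f} use ∅
  n5 def {h,i} use {t}
  n6 def {f,t} use ∅
  n7 def {f} use {e}
  n8 def {i} use {t}

Backward fixpoint:
  n0 li=∅ lo=∅
  n1 li=∅ lo={h}
  n2 li=∅ lo={e,t}
  n3 li={h} lo=∅
  n4 li=∅ lo=∅
  n5 li={e,t} lo={e,t}
  n6 li=∅ lo=∅
  n7 li={e,t} lo={t}
  n8 li={t} lo=∅

Conflict graph:
  e↔{h,i,t}
  f↔{t}
  h↔{e,i,t}
  i↔{e,h,t}
  t↔{e,f,h,i}

Chromatic number:
  clique {e,h,i,t} ⇒ need ≥ 4
  assign e→r1 f→r1 h→r2 i→r3 t→r0 — no edge inside a register ⇒ χ ≤ 4
  χ = 4

Answer: 4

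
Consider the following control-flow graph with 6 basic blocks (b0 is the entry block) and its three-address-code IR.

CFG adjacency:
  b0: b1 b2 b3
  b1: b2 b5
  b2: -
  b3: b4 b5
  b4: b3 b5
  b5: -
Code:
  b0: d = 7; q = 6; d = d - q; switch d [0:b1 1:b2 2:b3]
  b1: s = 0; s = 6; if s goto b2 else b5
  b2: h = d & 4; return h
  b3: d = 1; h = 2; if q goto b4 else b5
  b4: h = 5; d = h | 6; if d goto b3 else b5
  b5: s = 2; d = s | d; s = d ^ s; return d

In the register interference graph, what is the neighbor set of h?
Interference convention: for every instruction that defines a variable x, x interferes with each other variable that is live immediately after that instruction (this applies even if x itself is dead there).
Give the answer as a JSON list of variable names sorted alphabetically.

Per-block:
  b0: {d,q} / ∅
  b1: {s} / ∅
  b2: {h} / {d}
  b3: {d,h} / {q}
  b4: {d,h} / ∅
  b5: {d,s} / {d}

Backward fixpoint:
  b0: in=∅ out={d,q}
  b1: in={d} out={d}
  b2: in={d} out=∅
  b3: in={q} out={d,q}
  b4: in={q} out={d,q}
  b5: in={d} out=∅

Conflict graph:
  d — {h,q,s}
  h — {d,q}
  q — {d,h}
  s — {d}

N(h) = ["d", "q"]

Answer: ["d", "q"]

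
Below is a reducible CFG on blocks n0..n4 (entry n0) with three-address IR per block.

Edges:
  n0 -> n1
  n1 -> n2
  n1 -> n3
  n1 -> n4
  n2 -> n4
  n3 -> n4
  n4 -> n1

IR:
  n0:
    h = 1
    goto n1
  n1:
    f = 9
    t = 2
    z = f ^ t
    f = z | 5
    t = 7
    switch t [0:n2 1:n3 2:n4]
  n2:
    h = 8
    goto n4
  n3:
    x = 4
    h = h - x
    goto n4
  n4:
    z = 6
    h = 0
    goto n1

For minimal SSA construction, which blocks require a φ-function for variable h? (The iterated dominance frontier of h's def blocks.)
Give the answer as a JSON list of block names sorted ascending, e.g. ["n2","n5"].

idom tree: n1←n0 n2←n1 n3←n1 n4←n1
Dom at joins:
  n1: preds {n0,n4}: {n0} ∩ {n0,n1,n4} = {n0}; idom=n0
  n4: preds {n1,n2,n3}: {n0,n1} ∩ {n0,n1,n2} ∩ {n0,n1,n3} = {n0,n1}; idom=n1

DF walk-up:
  join n1 pred n0: · stop@n0
  join n1 pred n4: n4→n1 stop@n0
  join n4 pred n1: · stop@n1
  join n4 pred n2: n2 stop@n1
  join n4 pred n3: n3 stop@n1
  n0 → ∅
  n1 → {n1}
  n2 → {n4}
  n3 → {n4}
  n4 → {n1}

φ for h: defs {n0,n2,n3,n4}
  DF⁺ = {n1,n4}

Answer: ["n1", "n4"]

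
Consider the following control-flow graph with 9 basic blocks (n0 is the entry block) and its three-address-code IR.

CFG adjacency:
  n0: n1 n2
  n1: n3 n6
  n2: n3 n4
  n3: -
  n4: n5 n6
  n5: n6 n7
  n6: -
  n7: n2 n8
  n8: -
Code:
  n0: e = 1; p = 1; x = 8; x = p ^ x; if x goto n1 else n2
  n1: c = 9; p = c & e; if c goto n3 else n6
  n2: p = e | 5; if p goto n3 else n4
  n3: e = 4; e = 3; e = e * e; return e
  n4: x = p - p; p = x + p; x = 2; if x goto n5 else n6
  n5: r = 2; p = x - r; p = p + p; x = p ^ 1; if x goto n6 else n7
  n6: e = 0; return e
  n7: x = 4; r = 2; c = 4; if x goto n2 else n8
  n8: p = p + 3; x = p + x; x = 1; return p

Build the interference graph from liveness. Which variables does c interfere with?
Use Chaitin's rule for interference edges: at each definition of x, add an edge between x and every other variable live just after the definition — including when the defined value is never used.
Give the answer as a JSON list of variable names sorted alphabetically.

Answer: ["e", "p", "x"]

Derivation:
Per-block:
  n0: def={e,p,x} ue=∅
  n1: def={c,p} ue={e}
  n2: def={p} ue={e}
  n3: def={e} ue=∅
  n4: def={p,x} ue={p}
  n5: def={p,r,x} ue={x}
  n6: def={e} ue=∅
  n7: def={c,r,x} ue=∅
  n8: def={p,x} ue={p,x}

Backward fixpoint:
  n0: in=∅ out={e}
  n1: in={e} out=∅
  n2: in={e} out={e,p}
  n3: in=∅ out=∅
  n4: in={e,p} out={e,x}
  n5: in={e,x} out={e,p}
  n6: in=∅ out=∅
  n7: in={e,p} out={e,p,x}
  n8: in={p,x} out=∅

Conflict graph:
  c↔{e,p,x}
  e↔{c,p,r,x}
  p↔{c,e,r,x}
  r↔{e,p,x}
  x↔{c,e,p,r}

N(c) = ["e", "p", "x"]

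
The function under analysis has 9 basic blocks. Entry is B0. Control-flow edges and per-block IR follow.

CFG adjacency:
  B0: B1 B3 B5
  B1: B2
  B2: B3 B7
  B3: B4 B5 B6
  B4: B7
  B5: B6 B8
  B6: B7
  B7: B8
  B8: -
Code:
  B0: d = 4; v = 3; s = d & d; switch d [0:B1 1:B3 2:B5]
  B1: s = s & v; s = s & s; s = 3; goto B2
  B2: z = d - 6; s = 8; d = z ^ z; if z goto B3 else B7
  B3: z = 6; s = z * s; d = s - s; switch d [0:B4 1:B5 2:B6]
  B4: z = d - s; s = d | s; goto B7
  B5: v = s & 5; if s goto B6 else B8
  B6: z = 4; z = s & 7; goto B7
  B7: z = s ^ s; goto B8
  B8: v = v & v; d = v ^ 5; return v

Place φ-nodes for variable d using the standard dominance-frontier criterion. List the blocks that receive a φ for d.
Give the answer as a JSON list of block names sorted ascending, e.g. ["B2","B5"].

idom tree: B1←B0 B2←B1 B3←B0 B4←B3 B5←B0 B6←B0 B7←B0 B8←B0
Join-block Dom:
  B3: preds {B0,B2}: {B0} ∩ {B0,B1,B2} = {B0}; idom=B0
  B5: preds {B0,B3}: {B0} ∩ {B0,B3} = {B0}; idom=B0
  B6: preds {B3,B5}: {B0,B3} ∩ {B0,B5} = {B0}; idom=B0
  B7: preds {B2,B4,B6}: {B0,B1,B2} ∩ {B0,B3,B4} ∩ {B0,B6} = {B0}; idom=B0
  B8: preds {B5,B7}: {B0,B5} ∩ {B0,B7} = {B0}; idom=B0

Frontier:
  B3←B0: walk · to B0
  B3←B2: walk B2→B1 to B0
  B5←B0: walk · to B0
  B5←B3: walk B3 to B0
  B6←B3: walk B3 to B0
  B6←B5: walk B5 to B0
  B7←B2: walk B2→B1 to B0
  B7←B4: walk B4→B3 to B0
  B7←B6: walk B6 to B0
  B8←B5: walk B5 to B0
  B8←B7: walk B7 to B0
  DF(B0)=∅
  DF(B1)={B3,B7}
  DF(B2)={B3,B7}
  DF(B3)={B5,B6,B7}
  DF(B4)={B7}
  DF(B5)={B6,B8}
  DF(B6)={B7}
  DF(B7)={B8}
  DF(B8)=∅

φ for d: defs {B0,B2,B3,B8}
  DF⁺ = {B3,B5,B6,B7,B8}

Answer: ["B3", "B5", "B6", "B7", "B8"]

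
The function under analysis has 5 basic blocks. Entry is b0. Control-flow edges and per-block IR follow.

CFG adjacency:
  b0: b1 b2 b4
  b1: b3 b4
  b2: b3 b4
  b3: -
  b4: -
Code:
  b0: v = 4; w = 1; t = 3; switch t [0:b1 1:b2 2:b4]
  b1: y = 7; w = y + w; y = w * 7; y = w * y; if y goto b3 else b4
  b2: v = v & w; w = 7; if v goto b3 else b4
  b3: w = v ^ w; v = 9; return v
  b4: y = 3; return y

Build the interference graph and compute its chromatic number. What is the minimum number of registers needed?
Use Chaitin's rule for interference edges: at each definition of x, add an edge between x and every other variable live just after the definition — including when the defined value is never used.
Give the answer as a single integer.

Answer: 3

Analysis:
Per-block:
  b0: {t,v,w} / ∅
  b1: {w,y} / {w}
  b2: {v,w} / {v,w}
  b3: {v,w} / {v,w}
  b4: {y} / ∅

Live sets:
  live b0: ∅→{v,w}
  live b1: {v,w}→{v,w}
  live b2: {v,w}→{v,w}
  live b3: {v,w}→∅
  live b4: ∅→∅

Interfere edges:
  t↔{v,w}
  v↔{t,w,y}
  w↔{t,v,y}
  y↔{v,w}

Colouring:
  clique {t,v,w} ⇒ need ≥ 3
  3-colouring: r0={v}  r1={w}  r2={t,y}
  χ = 3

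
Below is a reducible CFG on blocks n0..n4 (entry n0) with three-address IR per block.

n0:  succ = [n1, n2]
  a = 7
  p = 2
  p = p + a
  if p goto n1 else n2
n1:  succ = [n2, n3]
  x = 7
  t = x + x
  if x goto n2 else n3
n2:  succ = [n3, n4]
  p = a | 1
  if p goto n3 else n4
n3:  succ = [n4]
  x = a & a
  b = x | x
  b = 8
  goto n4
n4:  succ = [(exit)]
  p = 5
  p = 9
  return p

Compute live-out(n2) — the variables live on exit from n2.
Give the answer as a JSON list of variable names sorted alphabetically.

Block summaries:
  n0: {a,p} / ∅
  n1: {t,x} / ∅
  n2: {p} / {a}
  n3: {b,x} / {a}
  n4: {p} / ∅

Live sets:
  live n0: ∅→{a}
  live n1: {a}→{a}
  live n2: {a}→{a}
  live n3: {a}→∅
  live n4: ∅→∅

live-out(n2) = ["a"]

Answer: ["a"]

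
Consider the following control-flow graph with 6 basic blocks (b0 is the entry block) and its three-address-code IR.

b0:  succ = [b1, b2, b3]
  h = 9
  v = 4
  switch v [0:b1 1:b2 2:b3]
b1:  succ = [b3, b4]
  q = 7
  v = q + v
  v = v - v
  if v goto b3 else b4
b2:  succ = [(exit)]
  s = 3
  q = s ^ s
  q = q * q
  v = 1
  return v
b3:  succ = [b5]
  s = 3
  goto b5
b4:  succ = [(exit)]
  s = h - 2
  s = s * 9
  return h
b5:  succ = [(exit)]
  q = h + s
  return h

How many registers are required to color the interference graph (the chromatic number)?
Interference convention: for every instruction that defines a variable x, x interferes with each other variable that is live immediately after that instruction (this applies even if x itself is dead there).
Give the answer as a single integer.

Block summaries:
  b0: {h,v} / ∅
  b1: {q,v} / {v}
  b2: {q,s,v} / ∅
  b3: {s} / ∅
  b4: {s} / {h}
  b5: {q} / {h,s}

Live sets:
  b0 li=∅ lo={h,v}
  b1 li={h,v} lo={h}
  b2 li=∅ lo=∅
  b3 li={h} lo={h,s}
  b4 li={h} lo=∅
  b5 li={h,s} lo=∅

Interference:
  h: {q,s,v}
  q: {h,v}
  s: {h}
  v: {h,q}

Colouring:
  clique {h,q,v} ⇒ need ≥ 3
  3-colouring: c0={h}  c1={q,s}  c2={v}
  χ = 3

Answer: 3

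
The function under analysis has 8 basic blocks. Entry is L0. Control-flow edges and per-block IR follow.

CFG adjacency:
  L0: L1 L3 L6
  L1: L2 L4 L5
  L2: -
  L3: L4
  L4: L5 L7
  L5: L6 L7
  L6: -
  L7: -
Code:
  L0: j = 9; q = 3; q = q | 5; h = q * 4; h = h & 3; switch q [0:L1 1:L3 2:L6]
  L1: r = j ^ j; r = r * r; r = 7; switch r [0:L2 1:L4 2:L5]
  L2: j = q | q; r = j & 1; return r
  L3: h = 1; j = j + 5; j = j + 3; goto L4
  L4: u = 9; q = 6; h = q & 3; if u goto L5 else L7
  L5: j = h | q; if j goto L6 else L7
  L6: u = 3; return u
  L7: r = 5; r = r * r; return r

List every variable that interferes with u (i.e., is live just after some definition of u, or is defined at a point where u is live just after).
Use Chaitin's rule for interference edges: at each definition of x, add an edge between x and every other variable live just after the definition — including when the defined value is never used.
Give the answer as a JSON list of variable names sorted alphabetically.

def/use:
  L0: {h,j,q} / ∅
  L1: {r} / {j}
  L2: {j,r} / {q}
  L3: {h,j} / {j}
  L4: {h,q,u} / ∅
  L5: {j} / {h,q}
  L6: {u} / ∅
  L7: {r} / ∅

Liveness:
  L0: in=∅ out={h,j,q}
  L1: in={h,j,q} out={h,q}
  L2: in={q} out=∅
  L3: in={j} out=∅
  L4: in=∅ out={h,q}
  L5: in={h,q} out=∅
  L6: in=∅ out=∅
  L7: in=∅ out=∅

Conflict graph:
  h — {j,q,r,u}
  j — {h,q}
  q — {h,j,r,u}
  r — {h,q}
  u — {h,q}

N(u) = ["h", "q"]

Answer: ["h", "q"]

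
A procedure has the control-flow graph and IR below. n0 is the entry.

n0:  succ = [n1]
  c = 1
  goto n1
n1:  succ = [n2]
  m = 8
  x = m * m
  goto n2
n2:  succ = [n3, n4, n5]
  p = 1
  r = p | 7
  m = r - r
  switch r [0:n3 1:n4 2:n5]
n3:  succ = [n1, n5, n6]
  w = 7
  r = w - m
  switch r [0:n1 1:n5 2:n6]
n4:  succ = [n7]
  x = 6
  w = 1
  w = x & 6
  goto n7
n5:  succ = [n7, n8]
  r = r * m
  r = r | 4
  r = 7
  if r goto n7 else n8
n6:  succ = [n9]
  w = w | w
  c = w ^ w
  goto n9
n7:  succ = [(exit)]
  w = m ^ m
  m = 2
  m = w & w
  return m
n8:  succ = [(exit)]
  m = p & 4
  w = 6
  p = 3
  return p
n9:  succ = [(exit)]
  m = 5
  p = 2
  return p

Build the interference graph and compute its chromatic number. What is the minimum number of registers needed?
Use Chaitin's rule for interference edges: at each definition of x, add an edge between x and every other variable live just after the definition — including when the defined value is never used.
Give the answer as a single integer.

Answer: 4

Derivation:
def/use:
  n0: def={c} ue=∅
  n1: def={m,x} ue=∅
  n2: def={m,p,r} ue=∅
  n3: def={r,w} ue={m}
  n4: def={w,x} ue=∅
  n5: def={r} ue={m,r}
  n6: def={c,w} ue={w}
  n7: def={m,w} ue={m}
  n8: def={m,p,w} ue={p}
  n9: def={m,p} ue=∅

Liveness:
  n0 li=∅ lo=∅
  n1 li=∅ lo=∅
  n2 li=∅ lo={m,p,r}
  n3 li={m,p} lo={m,p,r,w}
  n4 li={m} lo={m}
  n5 li={m,p,r} lo={m,p}
  n6 li={w} lo=∅
  n7 li={m} lo=∅
  n8 li={p} lo=∅
  n9 li=∅ lo=∅

Conflict graph:
  c: ∅
  m: {p,r,w,x}
  p: {m,r,w}
  r: {m,p,w}
  w: {m,p,r,x}
  x: {m,w}

Chromatic number:
  clique {m,p,r,w} ⇒ need ≥ 4
  4-colouring: c0={c,m}  c1={w}  c2={p,x}  c3={r}
  χ = 4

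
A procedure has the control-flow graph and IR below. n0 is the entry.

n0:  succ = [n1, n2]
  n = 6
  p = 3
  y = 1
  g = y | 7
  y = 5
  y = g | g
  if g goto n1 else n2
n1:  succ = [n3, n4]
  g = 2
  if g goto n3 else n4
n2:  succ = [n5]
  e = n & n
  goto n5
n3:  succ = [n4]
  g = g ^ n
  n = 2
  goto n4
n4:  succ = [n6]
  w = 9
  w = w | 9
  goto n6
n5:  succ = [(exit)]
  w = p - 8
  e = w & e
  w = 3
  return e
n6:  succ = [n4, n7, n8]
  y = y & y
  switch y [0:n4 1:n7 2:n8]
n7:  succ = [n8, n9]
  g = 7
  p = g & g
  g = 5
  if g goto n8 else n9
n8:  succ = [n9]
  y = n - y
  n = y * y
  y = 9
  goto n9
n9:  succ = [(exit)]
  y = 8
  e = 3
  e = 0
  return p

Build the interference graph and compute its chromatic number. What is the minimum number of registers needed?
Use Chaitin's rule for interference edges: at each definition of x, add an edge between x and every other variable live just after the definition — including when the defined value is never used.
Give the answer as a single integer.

def/use:
  n0: {g,n,p,y} / ∅
  n1: {g} / ∅
  n2: {e} / {n}
  n3: {g,n} / {g,n}
  n4: {w} / ∅
  n5: {e,w} / {e,p}
  n6: {y} / {y}
  n7: {g,p} / ∅
  n8: {n,y} / {n,y}
  n9: {e,y} / {p}

Backward fixpoint:
  n0 li=∅ lo={n,p,y}
  n1 li={n,p,y} lo={g,n,p,y}
  n2 li={n,p} lo={e,p}
  n3 li={g,n,p,y} lo={n,p,y}
  n4 li={n,p,y} lo={n,p,y}
  n5 li={e,p} lo=∅
  n6 li={n,p,y} lo={n,p,y}
  n7 li={n,y} lo={n,p,y}
  n8 li={n,p,y} lo={p}
  n9 li={p} lo=∅

Interfere edges:
  e: {p,w}
  g: {n,p,y}
  n: {g,p,w,y}
  p: {e,g,n,w,y}
  w: {e,n,p,y}
  y: {g,n,p,w}

Colouring:
  clique {g,n,p,y} ⇒ need ≥ 4
  assign e→R1 g→R2 n→R1 p→R0 w→R2 y→R3 — no edge inside a register ⇒ χ ≤ 4
  χ = 4

Answer: 4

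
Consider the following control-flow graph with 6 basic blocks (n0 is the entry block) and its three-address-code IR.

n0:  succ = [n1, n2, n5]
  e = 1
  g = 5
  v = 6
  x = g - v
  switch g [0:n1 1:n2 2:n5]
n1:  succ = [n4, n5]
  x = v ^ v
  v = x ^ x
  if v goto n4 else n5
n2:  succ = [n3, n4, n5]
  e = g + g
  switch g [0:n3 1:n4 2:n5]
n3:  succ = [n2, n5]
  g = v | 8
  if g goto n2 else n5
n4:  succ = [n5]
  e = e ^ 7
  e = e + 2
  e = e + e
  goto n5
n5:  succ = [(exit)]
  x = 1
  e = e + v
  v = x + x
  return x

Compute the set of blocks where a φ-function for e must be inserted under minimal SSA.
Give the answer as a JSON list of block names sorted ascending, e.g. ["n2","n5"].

Answer: ["n2", "n4", "n5"]

Working:
idom tree: n1←n0 n2←n0 n3←n2 n4←n0 n5←n0
Dom at joins:
  n2: preds {n0,n3}: {n0} ∩ {n0,n2,n3} = {n0}; idom=n0
  n4: preds {n1,n2}: {n0,n1} ∩ {n0,n2} = {n0}; idom=n0
  n5: preds {n0,n1,n2,n3,n4}: {n0} ∩ {n0,n1} ∩ {n0,n2} ∩ {n0,n2,n3} ∩ {n0,n4} = {n0}; idom=n0

DF derivation:
  n2←n0: walk · to n0
  n2←n3: walk n3→n2 to n0
  n4←n1: walk n1 to n0
  n4←n2: walk n2 to n0
  n5←n0: walk · to n0
  n5←n1: walk n1 to n0
  n5←n2: walk n2 to n0
  n5←n3: walk n3→n2 to n0
  n5←n4: walk n4 to n0
  n0 → ∅
  n1 → {n4,n5}
  n2 → {n2,n4,n5}
  n3 → {n2,n5}
  n4 → {n5}
  n5 → ∅

φ for e: defs {n0,n2,n4,n5}
  DF⁺ = {n2,n4,n5}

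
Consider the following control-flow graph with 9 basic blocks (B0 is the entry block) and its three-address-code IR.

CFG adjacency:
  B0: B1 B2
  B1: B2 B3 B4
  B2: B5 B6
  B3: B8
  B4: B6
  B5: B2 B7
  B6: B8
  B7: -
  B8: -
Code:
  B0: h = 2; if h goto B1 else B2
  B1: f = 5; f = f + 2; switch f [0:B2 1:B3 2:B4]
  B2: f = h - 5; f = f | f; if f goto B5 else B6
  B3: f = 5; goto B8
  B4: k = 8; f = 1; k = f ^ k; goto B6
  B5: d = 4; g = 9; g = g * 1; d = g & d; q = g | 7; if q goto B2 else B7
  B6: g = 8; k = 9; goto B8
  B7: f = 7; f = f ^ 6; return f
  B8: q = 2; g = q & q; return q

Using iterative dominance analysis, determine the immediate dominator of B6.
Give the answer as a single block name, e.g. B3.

Answer: B0

Analysis:
idom tree: B1←B0 B2←B0 B3←B1 B4←B1 B5←B2 B6←B0 B7←B5 B8←B0
Join-block Dom:
  B2: preds {B0,B1,B5}: {B0} ∩ {B0,B1} ∩ {B0,B2,B5} = {B0}; idom=B0
  B6: preds {B2,B4}: {B0,B2} ∩ {B0,B1,B4} = {B0}; idom=B0
  B8: preds {B3,B6}: {B0,B1,B3} ∩ {B0,B6} = {B0}; idom=B0

idom(B6) = B0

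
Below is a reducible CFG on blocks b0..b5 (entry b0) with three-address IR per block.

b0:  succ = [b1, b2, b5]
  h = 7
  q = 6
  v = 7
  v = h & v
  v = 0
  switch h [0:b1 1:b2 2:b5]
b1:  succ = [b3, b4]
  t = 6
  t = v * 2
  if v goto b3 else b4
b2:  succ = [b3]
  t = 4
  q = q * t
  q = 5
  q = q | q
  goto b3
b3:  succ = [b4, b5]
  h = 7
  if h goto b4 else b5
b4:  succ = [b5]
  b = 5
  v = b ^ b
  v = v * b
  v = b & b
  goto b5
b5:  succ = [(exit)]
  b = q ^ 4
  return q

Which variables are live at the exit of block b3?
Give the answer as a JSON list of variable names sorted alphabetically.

Block summaries:
  b0: def={h,q,v} ue=∅
  b1: def={t} ue={v}
  b2: def={q,t} ue={q}
  b3: def={h} ue=∅
  b4: def={b,v} ue=∅
  b5: def={b} ue={q}

Backward fixpoint:
  b0 li=∅ lo={q,v}
  b1 li={q,v} lo={q}
  b2 li={q} lo={q}
  b3 li={q} lo={q}
  b4 li={q} lo={q}
  b5 li={q} lo=∅

live-out(b3) = ["q"]

Answer: ["q"]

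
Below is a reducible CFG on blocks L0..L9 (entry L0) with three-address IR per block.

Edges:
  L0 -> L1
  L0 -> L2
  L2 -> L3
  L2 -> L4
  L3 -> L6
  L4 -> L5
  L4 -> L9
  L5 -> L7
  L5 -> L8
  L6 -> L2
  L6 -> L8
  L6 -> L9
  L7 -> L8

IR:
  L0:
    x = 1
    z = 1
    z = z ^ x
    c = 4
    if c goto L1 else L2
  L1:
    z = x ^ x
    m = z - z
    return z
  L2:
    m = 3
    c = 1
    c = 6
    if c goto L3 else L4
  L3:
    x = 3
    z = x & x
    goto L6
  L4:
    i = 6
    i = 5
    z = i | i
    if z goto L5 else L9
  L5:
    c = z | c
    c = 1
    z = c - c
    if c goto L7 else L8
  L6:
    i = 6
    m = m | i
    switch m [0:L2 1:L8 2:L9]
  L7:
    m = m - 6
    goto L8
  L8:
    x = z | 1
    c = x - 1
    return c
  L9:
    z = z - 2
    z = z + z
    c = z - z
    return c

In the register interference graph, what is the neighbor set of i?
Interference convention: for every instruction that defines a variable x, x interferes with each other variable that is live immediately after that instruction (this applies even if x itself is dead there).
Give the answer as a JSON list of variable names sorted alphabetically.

def/use:
  L0 def {c,x,z} use ∅
  L1 def {m,z} use {x}
  L2 def {c,m} use ∅
  L3 def {x,z} use ∅
  L4 def {i,z} use ∅
  L5 def {c,z} use {c,z}
  L6 def {i,m} use {m}
  L7 def {m} use {m}
  L8 def {c,x} use {z}
  L9 def {c,z} use {z}

Live sets:
  L0 li=∅ lo={x}
  L1 li={x} lo=∅
  L2 li=∅ lo={c,m}
  L3 li={m} lo={m,z}
  L4 li={c,m} lo={c,m,z}
  L5 li={c,m,z} lo={m,z}
  L6 li={m,z} lo={z}
  L7 li={m,z} lo={z}
  L8 li={z} lo=∅
  L9 li={z} lo=∅

Conflict graph:
  c — {i,m,x,z}
  i — {c,m,z}
  m — {c,i,x,z}
  x — {c,m,z}
  z — {c,i,m,x}

N(i) = ["c", "m", "z"]

Answer: ["c", "m", "z"]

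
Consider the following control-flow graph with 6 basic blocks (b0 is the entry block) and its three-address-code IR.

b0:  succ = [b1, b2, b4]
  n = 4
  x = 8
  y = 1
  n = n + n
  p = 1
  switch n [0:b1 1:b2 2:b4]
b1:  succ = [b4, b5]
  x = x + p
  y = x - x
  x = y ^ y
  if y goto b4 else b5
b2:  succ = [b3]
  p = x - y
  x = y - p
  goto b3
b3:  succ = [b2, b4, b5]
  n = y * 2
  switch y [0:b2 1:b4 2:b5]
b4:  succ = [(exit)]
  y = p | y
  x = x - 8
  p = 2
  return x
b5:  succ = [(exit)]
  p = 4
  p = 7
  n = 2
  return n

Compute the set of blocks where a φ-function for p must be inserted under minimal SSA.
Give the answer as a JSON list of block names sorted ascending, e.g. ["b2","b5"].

Answer: ["b2", "b4", "b5"]

Working:
idom tree: b1←b0 b2←b0 b3←b2 b4←b0 b5←b0
Join-block Dom:
  b2: preds {b0,b3}: {b0} ∩ {b0,b2,b3} = {b0}; idom=b0
  b4: preds {b0,b1,b3}: {b0} ∩ {b0,b1} ∩ {b0,b2,b3} = {b0}; idom=b0
  b5: preds {b1,b3}: {b0,b1} ∩ {b0,b2,b3} = {b0}; idom=b0

DF derivation:
  join b2 pred b0: · stop@b0
  join b2 pred b3: b3→b2 stop@b0
  join b4 pred b0: · stop@b0
  join b4 pred b1: b1 stop@b0
  join b4 pred b3: b3→b2 stop@b0
  join b5 pred b1: b1 stop@b0
  join b5 pred b3: b3→b2 stop@b0
  b0 → ∅
  b1 → {b4,b5}
  b2 → {b2,b4,b5}
  b3 → {b2,b4,b5}
  b4 → ∅
  b5 → ∅

φ for p: defs {b0,b2,b4,b5}
  DF⁺ = {b2,b4,b5}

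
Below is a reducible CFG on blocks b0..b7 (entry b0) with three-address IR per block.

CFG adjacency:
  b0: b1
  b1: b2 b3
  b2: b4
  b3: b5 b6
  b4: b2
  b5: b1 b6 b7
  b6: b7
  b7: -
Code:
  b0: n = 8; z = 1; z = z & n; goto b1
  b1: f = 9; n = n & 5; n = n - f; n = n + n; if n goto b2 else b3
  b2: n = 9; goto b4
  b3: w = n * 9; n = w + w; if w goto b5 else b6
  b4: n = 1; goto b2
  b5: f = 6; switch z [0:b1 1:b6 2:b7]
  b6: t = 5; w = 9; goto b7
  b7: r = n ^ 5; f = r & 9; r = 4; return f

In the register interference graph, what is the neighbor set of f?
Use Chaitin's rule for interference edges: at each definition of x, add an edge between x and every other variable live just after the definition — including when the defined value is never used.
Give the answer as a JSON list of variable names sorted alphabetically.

def/use:
  b0 def {n,z} use ∅
  b1 def {f,n} use {n}
  b2 def {n} use ∅
  b3 def {n,w} use {n}
  b4 def {n} use ∅
  b5 def {f} use {z}
  b6 def {t,w} use ∅
  b7 def {f,r} use {n}

Backward fixpoint:
  live b0: ∅→{n,z}
  live b1: {n,z}→{n,z}
  live b2: ∅→∅
  live b3: {n,z}→{n,z}
  live b4: ∅→∅
  live b5: {n,z}→{n,z}
  live b6: {n}→{n}
  live b7: {n}→∅

Interfere edges:
  f: {n,r,z}
  n: {f,t,w,z}
  r: {f}
  t: {n}
  w: {n,z}
  z: {f,n,w}

N(f) = ["n", "r", "z"]

Answer: ["n", "r", "z"]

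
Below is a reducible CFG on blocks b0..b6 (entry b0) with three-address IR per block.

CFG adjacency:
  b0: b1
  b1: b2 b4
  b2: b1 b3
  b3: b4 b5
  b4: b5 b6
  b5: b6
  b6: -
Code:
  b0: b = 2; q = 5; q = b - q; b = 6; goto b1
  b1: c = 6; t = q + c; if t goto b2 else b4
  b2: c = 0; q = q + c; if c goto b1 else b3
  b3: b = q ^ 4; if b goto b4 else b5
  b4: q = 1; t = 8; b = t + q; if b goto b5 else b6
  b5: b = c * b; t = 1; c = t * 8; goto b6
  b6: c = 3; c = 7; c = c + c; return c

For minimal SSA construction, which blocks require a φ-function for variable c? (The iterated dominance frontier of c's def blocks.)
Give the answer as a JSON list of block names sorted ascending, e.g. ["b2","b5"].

idom tree: b1←b0 b2←b1 b3←b2 b4←b1 b5←b1 b6←b1
Join-block Dom:
  b1: preds {b0,b2}: {b0} ∩ {b0,b1,b2} = {b0}; idom=b0
  b4: preds {b1,b3}: {b0,b1} ∩ {b0,b1,b2,b3} = {b0,b1}; idom=b1
  b5: preds {b3,b4}: {b0,b1,b2,b3} ∩ {b0,b1,b4} = {b0,b1}; idom=b1
  b6: preds {b4,b5}: {b0,b1,b4} ∩ {b0,b1,b5} = {b0,b1}; idom=b1

DF derivation:
  join b1 pred b0: · stop@b0
  join b1 pred b2: b2→b1 stop@b0
  join b4 pred b1: · stop@b1
  join b4 pred b3: b3→b2 stop@b1
  join b5 pred b3: b3→b2 stop@b1
  join b5 pred b4: b4 stop@b1
  join b6 pred b4: b4 stop@b1
  join b6 pred b5: b5 stop@b1
  b0 → ∅
  b1 → {b1}
  b2 → {b1,b4,b5}
  b3 → {b4,b5}
  b4 → {b5,b6}
  b5 → {b6}
  b6 → ∅

φ for c: defs {b1,b2,b5,b6}
  DF⁺ = {b1,b4,b5,b6}

Answer: ["b1", "b4", "b5", "b6"]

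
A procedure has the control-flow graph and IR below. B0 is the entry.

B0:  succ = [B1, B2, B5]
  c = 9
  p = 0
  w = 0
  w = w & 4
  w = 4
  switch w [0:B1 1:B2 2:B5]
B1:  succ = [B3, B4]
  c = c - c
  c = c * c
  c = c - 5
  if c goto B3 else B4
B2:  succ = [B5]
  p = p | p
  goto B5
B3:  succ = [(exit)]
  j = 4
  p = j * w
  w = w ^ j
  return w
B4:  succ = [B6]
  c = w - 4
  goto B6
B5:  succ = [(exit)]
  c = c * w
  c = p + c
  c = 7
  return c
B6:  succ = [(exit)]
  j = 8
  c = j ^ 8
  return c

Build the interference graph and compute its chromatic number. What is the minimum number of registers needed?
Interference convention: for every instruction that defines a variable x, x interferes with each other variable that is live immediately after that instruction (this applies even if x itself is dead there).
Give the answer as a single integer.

Answer: 3

Derivation:
Block summaries:
  B0 def {c,p,w} use ∅
  B1 def {c} use {c}
  B2 def {p} use {p}
  B3 def {j,p,w} use {w}
  B4 def {c} use {w}
  B5 def {c} use {c,p,w}
  B6 def {c,j} use ∅

Liveness:
  B0 li=∅ lo={c,p,w}
  B1 li={c,w} lo={w}
  B2 li={c,p,w} lo={c,p,w}
  B3 li={w} lo=∅
  B4 li={w} lo=∅
  B5 li={c,p,w} lo=∅
  B6 li=∅ lo=∅

Interfere edges:
  c: {p,w}
  j: {p,w}
  p: {c,j,w}
  w: {c,j,p}

Colouring:
  lower bound: {c,p,w} mutually conflict ⇒ χ ≥ 3
  assign c→c2 j→c2 p→c0 w→c1 — no edge inside a register ⇒ χ ≤ 3
  χ = 3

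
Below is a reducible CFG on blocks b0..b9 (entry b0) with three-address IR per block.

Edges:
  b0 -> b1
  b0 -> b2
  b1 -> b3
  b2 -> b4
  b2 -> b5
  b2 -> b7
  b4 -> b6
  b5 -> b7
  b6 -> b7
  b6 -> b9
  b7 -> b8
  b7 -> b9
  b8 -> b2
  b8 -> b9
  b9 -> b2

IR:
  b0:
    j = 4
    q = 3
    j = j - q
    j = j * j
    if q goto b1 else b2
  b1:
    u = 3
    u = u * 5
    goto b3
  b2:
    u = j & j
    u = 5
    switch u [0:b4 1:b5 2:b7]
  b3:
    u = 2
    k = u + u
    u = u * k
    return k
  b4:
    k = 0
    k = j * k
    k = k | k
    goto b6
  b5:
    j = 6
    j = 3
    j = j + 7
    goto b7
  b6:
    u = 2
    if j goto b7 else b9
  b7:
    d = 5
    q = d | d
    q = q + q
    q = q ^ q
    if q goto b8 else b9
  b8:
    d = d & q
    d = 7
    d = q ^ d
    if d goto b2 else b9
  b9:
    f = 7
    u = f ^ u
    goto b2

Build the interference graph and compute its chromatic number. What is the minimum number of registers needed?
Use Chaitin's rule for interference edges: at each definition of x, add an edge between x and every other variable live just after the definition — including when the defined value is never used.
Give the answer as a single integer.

Per-block:
  b0: def={j,q} ue=∅
  b1: def={u} ue=∅
  b2: def={u} ue={j}
  b3: def={k,u} ue=∅
  b4: def={k} ue={j}
  b5: def={j} ue=∅
  b6: def={u} ue={j}
  b7: def={d,q} ue=∅
  b8: def={d} ue={d,q}
  b9: def={f,u} ue={u}

Backward fixpoint:
  b0: in=∅ out={j}
  b1: in=∅ out=∅
  b2: in={j} out={j,u}
  b3: in=∅ out=∅
  b4: in={j} out={j}
  b5: in={u} out={j,u}
  b6: in={j} out={j,u}
  b7: in={j,u} out={d,j,q,u}
  b8: in={d,j,q,u} out={j,u}
  b9: in={j,u} out={j}

Interfere edges:
  d: {j,q,u}
  f: {j,u}
  j: {d,f,k,q,u}
  k: {j,u}
  q: {d,j,u}
  u: {d,f,j,k,q}

Chromatic number:
  clique {d,j,q,u} ⇒ need ≥ 4
  4-colouring: r0={j}  r1={u}  r2={d,f,k}  r3={q}
  χ = 4

Answer: 4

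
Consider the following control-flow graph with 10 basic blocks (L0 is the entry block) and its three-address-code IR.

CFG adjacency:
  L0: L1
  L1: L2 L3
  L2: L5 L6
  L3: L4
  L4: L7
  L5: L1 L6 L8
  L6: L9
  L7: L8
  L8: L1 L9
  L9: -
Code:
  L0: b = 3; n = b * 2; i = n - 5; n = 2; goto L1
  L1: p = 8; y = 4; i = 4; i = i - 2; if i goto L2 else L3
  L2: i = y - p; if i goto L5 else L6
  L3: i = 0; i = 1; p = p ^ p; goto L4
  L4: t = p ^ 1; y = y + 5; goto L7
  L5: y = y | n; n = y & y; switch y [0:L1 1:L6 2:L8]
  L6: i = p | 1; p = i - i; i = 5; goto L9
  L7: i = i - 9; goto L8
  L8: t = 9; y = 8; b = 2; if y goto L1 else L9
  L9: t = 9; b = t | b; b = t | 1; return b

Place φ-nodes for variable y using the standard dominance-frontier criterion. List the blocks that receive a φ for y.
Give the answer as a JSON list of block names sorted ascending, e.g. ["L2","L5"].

Answer: ["L1", "L6", "L8", "L9"]

Derivation:
idom tree: L1←L0 L2←L1 L3←L1 L4←L3 L5←L2 L6←L2 L7←L4 L8←L1 L9←L1
Dom at joins:
  L1: preds {L0,L5,L8}: {L0} ∩ {L0,L1,L2,L5} ∩ {L0,L1,L8} = {L0}; idom=L0
  L6: preds {L2,L5}: {L0,L1,L2} ∩ {L0,L1,L2,L5} = {L0,L1,L2}; idom=L2
  L8: preds {L5,L7}: {L0,L1,L2,L5} ∩ {L0,L1,L3,L4,L7} = {L0,L1}; idom=L1
  L9: preds {L6,L8}: {L0,L1,L2,L6} ∩ {L0,L1,L8} = {L0,L1}; idom=L1

Frontier:
  join L1 pred L0: · stop@L0
  join L1 pred L5: L5→L2→L1 stop@L0
  join L1 pred L8: L8→L1 stop@L0
  join L6 pred L2: · stop@L2
  join L6 pred L5: L5 stop@L2
  join L8 pred L5: L5→L2 stop@L1
  join L8 pred L7: L7→L4→L3 stop@L1
  join L9 pred L6: L6→L2 stop@L1
  join L9 pred L8: L8 stop@L1
  DF(L0)=∅
  DF(L1)={L1}
  DF(L2)={L1,L8,L9}
  DF(L3)={L8}
  DF(L4)={L8}
  DF(L5)={L1,L6,L8}
  DF(L6)={L9}
  DF(L7)={L8}
  DF(L8)={L1,L9}
  DF(L9)=∅

φ for y: defs {L1,L4,L5,L8}
  DF⁺ = {L1,L6,L8,L9}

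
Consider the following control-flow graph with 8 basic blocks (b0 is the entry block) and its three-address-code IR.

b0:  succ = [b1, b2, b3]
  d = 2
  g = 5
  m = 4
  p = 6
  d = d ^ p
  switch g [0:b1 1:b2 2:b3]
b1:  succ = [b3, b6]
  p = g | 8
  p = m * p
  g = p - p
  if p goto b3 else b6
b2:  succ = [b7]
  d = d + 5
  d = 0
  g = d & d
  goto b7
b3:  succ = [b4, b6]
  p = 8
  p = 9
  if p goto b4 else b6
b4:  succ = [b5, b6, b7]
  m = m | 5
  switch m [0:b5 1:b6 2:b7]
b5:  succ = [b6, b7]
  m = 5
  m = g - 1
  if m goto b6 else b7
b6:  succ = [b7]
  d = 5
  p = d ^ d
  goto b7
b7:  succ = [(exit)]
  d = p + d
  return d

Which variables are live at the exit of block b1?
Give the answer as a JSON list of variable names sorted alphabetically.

Answer: ["d", "g", "m"]

Working:
Block summaries:
  b0: def={d,g,m,p} ue=∅
  b1: def={g,p} ue={g,m}
  b2: def={d,g} ue={d}
  b3: def={p} ue=∅
  b4: def={m} ue={m}
  b5: def={m} ue={g}
  b6: def={d,p} ue=∅
  b7: def={d} ue={d,p}

Live sets:
  live b0: ∅→{d,g,m,p}
  live b1: {d,g,m}→{d,g,m}
  live b2: {d,p}→{d,p}
  live b3: {d,g,m}→{d,g,m,p}
  live b4: {d,g,m,p}→{d,g,p}
  live b5: {d,g,p}→{d,p}
  live b6: ∅→{d,p}
  live b7: {d,p}→∅

live-out(b1) = ["d", "g", "m"]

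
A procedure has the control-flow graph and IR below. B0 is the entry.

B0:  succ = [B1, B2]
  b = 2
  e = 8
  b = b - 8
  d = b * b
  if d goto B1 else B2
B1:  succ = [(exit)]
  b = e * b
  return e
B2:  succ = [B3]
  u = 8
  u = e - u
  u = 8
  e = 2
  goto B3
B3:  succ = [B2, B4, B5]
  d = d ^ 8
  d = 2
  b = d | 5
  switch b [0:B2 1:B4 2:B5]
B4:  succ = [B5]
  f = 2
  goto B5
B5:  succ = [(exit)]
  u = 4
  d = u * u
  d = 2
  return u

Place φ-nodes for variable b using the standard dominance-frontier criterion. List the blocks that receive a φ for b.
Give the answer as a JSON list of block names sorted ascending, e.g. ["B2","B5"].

Answer: ["B2"]

Working:
idom tree: B1←B0 B2←B0 B3←B2 B4←B3 B5←B3
Dom∩ at merges:
  B2: preds {B0,B3}: {B0} ∩ {B0,B2,B3} = {B0}; idom=B0
  B5: preds {B3,B4}: {B0,B2,B3} ∩ {B0,B2,B3,B4} = {B0,B2,B3}; idom=B3

Frontier:
  B2←B0: walk · to B0
  B2←B3: walk B3→B2 to B0
  B5←B3: walk · to B3
  B5←B4: walk B4 to B3
  B0 → ∅
  B1 → ∅
  B2 → {B2}
  B3 → {B2}
  B4 → {B5}
  B5 → ∅

φ for b: defs {B0,B1,B3}
  DF⁺ = {B2}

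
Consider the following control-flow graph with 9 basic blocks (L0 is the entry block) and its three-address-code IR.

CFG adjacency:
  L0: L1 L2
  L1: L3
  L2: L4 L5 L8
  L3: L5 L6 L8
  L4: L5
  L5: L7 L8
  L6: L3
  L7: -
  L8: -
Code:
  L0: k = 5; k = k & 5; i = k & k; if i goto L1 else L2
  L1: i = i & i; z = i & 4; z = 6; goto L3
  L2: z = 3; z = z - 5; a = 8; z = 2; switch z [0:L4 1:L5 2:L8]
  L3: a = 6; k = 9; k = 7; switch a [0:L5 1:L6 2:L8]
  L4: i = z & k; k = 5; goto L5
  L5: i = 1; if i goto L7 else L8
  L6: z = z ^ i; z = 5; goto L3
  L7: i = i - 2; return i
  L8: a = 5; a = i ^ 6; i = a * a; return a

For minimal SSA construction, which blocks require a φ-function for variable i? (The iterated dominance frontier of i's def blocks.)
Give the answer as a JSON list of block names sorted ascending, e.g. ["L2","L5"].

Answer: ["L5", "L8"]

Derivation:
idom tree: L1←L0 L2←L0 L3←L1 L4←L2 L5←L0 L6←L3 L7←L5 L8←L0
Dom∩ at merges:
  L3: preds {L1,L6}: {L0,L1} ∩ {L0,L1,L3,L6} = {L0,L1}; idom=L1
  L5: preds {L2,L3,L4}: {L0,L2} ∩ {L0,L1,L3} ∩ {L0,L2,L4} = {L0}; idom=L0
  L8: preds {L2,L3,L5}: {L0,L2} ∩ {L0,L1,L3} ∩ {L0,L5} = {L0}; idom=L0

DF derivation:
  join L3 pred L1: · stop@L1
  join L3 pred L6: L6→L3 stop@L1
  join L5 pred L2: L2 stop@L0
  join L5 pred L3: L3→L1 stop@L0
  join L5 pred L4: L4→L2 stop@L0
  join L8 pred L2: L2 stop@L0
  join L8 pred L3: L3→L1 stop@L0
  join L8 pred L5: L5 stop@L0
  L0: DF=∅
  L1: DF={L5,L8}
  L2: DF={L5,L8}
  L3: DF={L3,L5,L8}
  L4: DF={L5}
  L5: DF={L8}
  L6: DF={L3}
  L7: DF=∅
  L8: DF=∅

φ for i: defs {L0,L1,L4,L5,L7,L8}
  DF⁺ = {L5,L8}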